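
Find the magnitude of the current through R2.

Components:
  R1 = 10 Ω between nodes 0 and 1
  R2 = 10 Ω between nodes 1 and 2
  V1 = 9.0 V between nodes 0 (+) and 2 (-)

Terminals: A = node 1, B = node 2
Nodal analysis, taking node 2 as the 0 V reference.
Source V1 fixes V_0 = 9 V.
KCL at each unknown node (sum of currents leaving = 0; resistances in Ω):
  Node 1: (V_1 - 9)/10 + (V_1 - 0)/10 = 0
Collecting terms: 0.2 × V_1 = 0.9  =>  V_1 = 4.5 V
I_R2 = (V_1 - V_2)/R2 = (4.5 - 0)/10 = 0.45 A
|I_R2| = 0.45 A

Final answer: |I_R2| = 0.45 A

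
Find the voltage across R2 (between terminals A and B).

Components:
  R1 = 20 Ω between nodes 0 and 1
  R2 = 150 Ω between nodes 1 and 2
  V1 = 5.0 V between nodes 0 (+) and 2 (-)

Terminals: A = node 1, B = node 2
R1 and R2 are in series across V1 (node 0 → node 1 → node 2), and the output A–B is taken across R2, so this is a voltage divider.
Series current: I = V1/(R1 + R2) = 5/(20 + 150) = 5/170 = 0.02941 A
V_R2 = I × R2 = V1 × R2/(R1 + R2) = 5 × 150/170 = 4.412 V

Final answer: 4.412 V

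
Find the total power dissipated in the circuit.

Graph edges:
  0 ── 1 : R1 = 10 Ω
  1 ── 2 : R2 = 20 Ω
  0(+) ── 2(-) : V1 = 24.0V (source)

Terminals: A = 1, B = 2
Nodal analysis, taking node 2 as the 0 V reference.
Source V1 fixes V_0 = 24 V.
KCL at each unknown node (sum of currents leaving = 0; resistances in Ω):
  Node 1: (V_1 - 24)/10 + (V_1 - 0)/20 = 0
Collecting terms: 0.15 × V_1 = 2.4  =>  V_1 = 16 V
Power in each resistor, P = (ΔV)²/R:
  P_R1 = (24 - 16)²/10 = 6.4 W
  P_R2 = (16 - 0)²/20 = 12.8 W
P_total = P_R1 + P_R2 = 19.2 W

Final answer: 19.2 W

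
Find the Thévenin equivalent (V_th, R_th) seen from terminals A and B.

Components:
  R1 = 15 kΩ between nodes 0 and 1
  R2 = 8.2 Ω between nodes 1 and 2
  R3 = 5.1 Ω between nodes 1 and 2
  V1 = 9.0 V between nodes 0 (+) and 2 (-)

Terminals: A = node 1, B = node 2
Step 1 — V_th is the open-circuit voltage V_A - V_B (nothing connected across the terminals).
Nodal analysis, taking node 2 as the 0 V reference.
Source V1 fixes V_0 = 9 V.
KCL at each unknown node (sum of currents leaving = 0; resistances in Ω):
  Node 1: (V_1 - 9)/15000 + (V_1 - 0)/8.2 + (V_1 - 0)/5.1 = 0
Collecting terms: 0.3181 × V_1 = 0.0006  =>  V_1 = 0.001886 V
V_th = V_1 - V_2 = 0.001886 - 0 = 0.001886 V
Step 2 — R_th: zero the source — replace V1 by a short circuit (node 2 merges into node 0) — and find the resistance seen between A (node 1) and B (node 0).
Reduce the network between node 1 (A) and node 0 (B) by series/parallel combination:
  Rp1 = R1 ‖ R2 ‖ R3 (parallel, all between nodes 0 and 1) = 1/(1/15000 + 1/8.2 + 1/5.1) = 3.144 Ω
R_th = 3.144 Ω

Final answer: V_th = 0.001886 V, R_th = 3.144 Ω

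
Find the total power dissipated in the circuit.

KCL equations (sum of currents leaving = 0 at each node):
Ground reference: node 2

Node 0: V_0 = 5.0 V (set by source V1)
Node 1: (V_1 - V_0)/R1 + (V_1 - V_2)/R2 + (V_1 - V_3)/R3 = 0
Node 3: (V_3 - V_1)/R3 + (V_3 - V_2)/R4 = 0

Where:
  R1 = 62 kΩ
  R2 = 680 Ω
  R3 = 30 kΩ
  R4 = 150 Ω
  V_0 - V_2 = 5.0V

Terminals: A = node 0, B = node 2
Nodal analysis, taking node 2 as the 0 V reference.
Source V1 fixes V_0 = 5 V.
KCL at each unknown node (sum of currents leaving = 0; resistances in Ω):
  Node 1: (V_1 - 5)/62000 + (V_1 - 0)/680 + (V_1 - V_3)/30000 = 0
  Node 3: (V_3 - V_1)/30000 + (V_3 - 0)/150 = 0
Collecting terms (coefficients in siemens):
  0.00152·V_1 - 0.00003333·V_3 = 0.00008065
  0.0067·V_3 - 0.00003333·V_1 = 0
Determinant D = (0.00152)(0.0067) - (-0.00003333)(-0.00003333) = 0.00001018
V_1 = [(0.00008065)(0.0067) - (-0.00003333)(0)]/D = 0.05306 V
V_3 = [(0.00152)(0) - (0.00008065)(-0.00003333)]/D = 0.000264 V
Power in each resistor, P = (ΔV)²/R:
  P_R1 = (5 - 0.05306)²/62000 = 0.0003947 W
  P_R2 = (0.05306 - 0)²/680 = 0.00000414 W
  P_R3 = (0.05306 - 0.000264)²/30000 = 0.00000009291 W
  P_R4 = (0 - 0.000264)²/150 = 0.0000000004646 W
P_total = P_R1 + P_R2 + P_R3 + P_R4 = 0.0003989 W

Final answer: 0.0003989 W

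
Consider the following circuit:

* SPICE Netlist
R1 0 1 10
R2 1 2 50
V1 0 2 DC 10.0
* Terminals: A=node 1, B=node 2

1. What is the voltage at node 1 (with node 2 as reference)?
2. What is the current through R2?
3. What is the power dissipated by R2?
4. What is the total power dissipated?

Nodal analysis, taking node 2 as the 0 V reference.
Source V1 fixes V_0 = 10 V.
KCL at each unknown node (sum of currents leaving = 0; resistances in Ω):
  Node 1: (V_1 - 10)/10 + (V_1 - 0)/50 = 0
Collecting terms: 0.12 × V_1 = 1  =>  V_1 = 8.333 V
Part 1:
  Read off the nodal solution: V_1 = 8.333 V
Part 2:
  I_R2 = (V_1 - V_2)/R2 = (8.333 - 0)/50 = 0.1667 A
  Magnitude: I_R2 = 0.1667 A
Part 3:
  I_R2 = (V_1 - V_2)/R2 = (8.333 - 0)/50 = 0.1667 A
  P_R2 = I_R2² × R2 = (0.1667)² × 50 = 1.389 W
Part 4:
  Power in each resistor, P = (ΔV)²/R:
    P_R1 = (10 - 8.333)²/10 = 0.2778 W
    P_R2 = (8.333 - 0)²/50 = 1.389 W
  P_total = P_R1 + P_R2 = 1.667 W

Final answers:
1. V_1 = 8.333 V
2. I_R2 = 0.1667 A
3. P_R2 = 1.389 W
4. P_total = 1.667 W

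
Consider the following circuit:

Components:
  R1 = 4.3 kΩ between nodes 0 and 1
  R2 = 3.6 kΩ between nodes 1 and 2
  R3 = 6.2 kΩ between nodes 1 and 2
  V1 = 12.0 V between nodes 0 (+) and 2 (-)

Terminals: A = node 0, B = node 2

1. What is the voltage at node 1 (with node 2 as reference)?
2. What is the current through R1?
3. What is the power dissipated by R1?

Nodal analysis, taking node 2 as the 0 V reference.
Source V1 fixes V_0 = 12 V.
KCL at each unknown node (sum of currents leaving = 0; resistances in Ω):
  Node 1: (V_1 - 12)/4300 + (V_1 - 0)/3600 + (V_1 - 0)/6200 = 0
Collecting terms: 0.0006716 × V_1 = 0.002791  =>  V_1 = 4.155 V
Part 1:
  Read off the nodal solution: V_1 = 4.155 V
Part 2:
  I_R1 = (V_0 - V_1)/R1 = (12 - 4.155)/4300 = 0.001824 A
  Magnitude: I_R1 = 0.001824 A
Part 3:
  I_R1 = (V_0 - V_1)/R1 = (12 - 4.155)/4300 = 0.001824 A
  P_R1 = I_R1² × R1 = (0.001824)² × 4300 = 0.01431 W

Final answers:
1. V_1 = 4.155 V
2. I_R1 = 0.001824 A
3. P_R1 = 0.01431 W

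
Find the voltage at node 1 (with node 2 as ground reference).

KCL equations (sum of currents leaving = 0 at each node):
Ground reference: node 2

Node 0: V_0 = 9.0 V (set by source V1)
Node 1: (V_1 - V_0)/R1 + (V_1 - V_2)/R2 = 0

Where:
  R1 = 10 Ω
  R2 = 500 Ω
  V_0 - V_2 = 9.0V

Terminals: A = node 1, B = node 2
Nodal analysis, taking node 2 as the 0 V reference.
Source V1 fixes V_0 = 9 V.
KCL at each unknown node (sum of currents leaving = 0; resistances in Ω):
  Node 1: (V_1 - 9)/10 + (V_1 - 0)/500 = 0
Collecting terms: 0.102 × V_1 = 0.9  =>  V_1 = 8.824 V
The requested potential is V_1 = 8.824 V.

Final answer: V_1 = 8.824 V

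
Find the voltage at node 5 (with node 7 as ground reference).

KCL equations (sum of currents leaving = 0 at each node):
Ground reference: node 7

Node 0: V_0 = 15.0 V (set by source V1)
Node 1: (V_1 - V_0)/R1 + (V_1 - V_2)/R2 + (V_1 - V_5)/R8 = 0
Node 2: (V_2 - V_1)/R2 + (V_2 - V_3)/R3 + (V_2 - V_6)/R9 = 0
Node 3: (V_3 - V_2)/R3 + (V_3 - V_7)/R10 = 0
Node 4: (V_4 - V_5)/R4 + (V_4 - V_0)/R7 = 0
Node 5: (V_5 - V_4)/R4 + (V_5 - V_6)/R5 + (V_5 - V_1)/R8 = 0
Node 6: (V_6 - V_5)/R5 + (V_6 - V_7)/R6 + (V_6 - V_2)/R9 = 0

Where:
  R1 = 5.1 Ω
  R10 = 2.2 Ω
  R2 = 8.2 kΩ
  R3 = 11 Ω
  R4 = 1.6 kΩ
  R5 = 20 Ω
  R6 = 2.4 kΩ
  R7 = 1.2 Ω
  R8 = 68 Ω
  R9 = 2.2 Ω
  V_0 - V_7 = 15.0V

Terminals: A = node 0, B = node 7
Nodal analysis, taking node 7 as the 0 V reference.
Source V1 fixes V_0 = 15 V.
KCL at each unknown node (sum of currents leaving = 0; resistances in Ω):
  Node 1: (V_1 - 15)/5.1 + (V_1 - V_2)/8200 + (V_1 - V_5)/68 = 0
  Node 2: (V_2 - V_1)/8200 + (V_2 - V_3)/11 + (V_2 - V_6)/2.2 = 0
  Node 3: (V_3 - V_2)/11 + (V_3 - 0)/2.2 = 0
  Node 4: (V_4 - V_5)/1600 + (V_4 - 15)/1.2 = 0
  Node 5: (V_5 - V_4)/1600 + (V_5 - V_6)/20 + (V_5 - V_1)/68 = 0
  Node 6: (V_6 - V_5)/20 + (V_6 - 0)/2400 + (V_6 - V_2)/2.2 = 0
Collecting terms (coefficients in siemens):
  0.2109·V_1 - 0.000122·V_2 - 0.01471·V_5 = 2.941
  0.5456·V_2 - 0.000122·V_1 - 0.09091·V_3 - 0.4545·V_6 = 0
  0.5455·V_3 - 0.09091·V_2 = 0
  0.834·V_4 - 0.000625·V_5 = 12.5
  0.06533·V_5 - 0.01471·V_1 - 0.000625·V_4 - 0.05·V_6 = 0
  0.505·V_6 - 0.4545·V_2 - 0.05·V_5 = 0
Solving these 6 simultaneous equations (Gaussian elimination) gives:
  V_1 = 14.3 V, V_2 = 1.886 V, V_3 = 0.3144 V, V_4 = 14.99 V
  V_5 = 5.044 V, V_6 = 2.197 V
The requested potential is V_5 = 5.044 V.

Final answer: V_5 = 5.044 V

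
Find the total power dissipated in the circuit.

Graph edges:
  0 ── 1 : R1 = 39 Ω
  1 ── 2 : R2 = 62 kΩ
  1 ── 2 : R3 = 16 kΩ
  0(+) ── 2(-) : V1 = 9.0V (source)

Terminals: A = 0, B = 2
Nodal analysis, taking node 2 as the 0 V reference.
Source V1 fixes V_0 = 9 V.
KCL at each unknown node (sum of currents leaving = 0; resistances in Ω):
  Node 1: (V_1 - 9)/39 + (V_1 - 0)/62000 + (V_1 - 0)/16000 = 0
Collecting terms: 0.02572 × V_1 = 0.2308  =>  V_1 = 8.972 V
Power in each resistor, P = (ΔV)²/R:
  P_R1 = (9 - 8.972)²/39 = 0.00001941 W
  P_R2 = (8.972 - 0)²/62000 = 0.001298 W
  P_R3 = (8.972 - 0)²/16000 = 0.005032 W
P_total = P_R1 + P_R2 + P_R3 = 0.006349 W

Final answer: 0.006349 W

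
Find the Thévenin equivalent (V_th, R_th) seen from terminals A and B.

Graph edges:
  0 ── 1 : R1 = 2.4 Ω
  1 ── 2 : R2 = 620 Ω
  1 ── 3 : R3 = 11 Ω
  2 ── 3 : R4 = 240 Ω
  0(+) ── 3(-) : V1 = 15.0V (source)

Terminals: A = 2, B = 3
Step 1 — V_th is the open-circuit voltage V_A - V_B (nothing connected across the terminals).
Nodal analysis, taking node 3 as the 0 V reference.
Source V1 fixes V_0 = 15 V.
KCL at each unknown node (sum of currents leaving = 0; resistances in Ω):
  Node 1: (V_1 - 15)/2.4 + (V_1 - V_2)/620 + (V_1 - 0)/11 = 0
  Node 2: (V_2 - V_1)/620 + (V_2 - 0)/240 = 0
Collecting terms (coefficients in siemens):
  0.5092·V_1 - 0.001613·V_2 = 6.25
  0.00578·V_2 - 0.001613·V_1 = 0
Determinant D = (0.5092)(0.00578) - (-0.001613)(-0.001613) = 0.00294
V_1 = [(6.25)(0.00578) - (-0.001613)(0)]/D = 12.29 V
V_2 = [(0.5092)(0) - (6.25)(-0.001613)]/D = 3.428 V
V_th = V_2 - V_3 = 3.428 - 0 = 3.428 V
Step 2 — R_th: zero the source — replace V1 by a short circuit (node 3 merges into node 0) — and find the resistance seen between A (node 2) and B (node 0).
Reduce the network between node 2 (A) and node 0 (B) by series/parallel combination:
  Rp1 = R1 ‖ R3 (parallel, both between nodes 0 and 1) = 1/(1/2.4 + 1/11) = 1.97 Ω
  Rs1 = R2 + Rp1 (series, joined only at node 1) = 620 + 1.97 = 622 Ω
  Rp2 = R4 ‖ Rs1 (parallel, both between nodes 0 and 2) = 1/(1/240 + 1/622) = 173.2 Ω
R_th = 173.2 Ω

Final answer: V_th = 3.428 V, R_th = 173.2 Ω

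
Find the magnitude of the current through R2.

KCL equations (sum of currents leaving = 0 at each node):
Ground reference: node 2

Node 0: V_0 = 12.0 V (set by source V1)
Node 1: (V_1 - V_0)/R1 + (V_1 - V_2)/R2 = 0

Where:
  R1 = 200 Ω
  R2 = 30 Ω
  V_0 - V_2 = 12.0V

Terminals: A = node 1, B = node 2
Nodal analysis, taking node 2 as the 0 V reference.
Source V1 fixes V_0 = 12 V.
KCL at each unknown node (sum of currents leaving = 0; resistances in Ω):
  Node 1: (V_1 - 12)/200 + (V_1 - 0)/30 = 0
Collecting terms: 0.03833 × V_1 = 0.06  =>  V_1 = 1.565 V
I_R2 = (V_1 - V_2)/R2 = (1.565 - 0)/30 = 0.05217 A
|I_R2| = 0.05217 A

Final answer: |I_R2| = 0.05217 A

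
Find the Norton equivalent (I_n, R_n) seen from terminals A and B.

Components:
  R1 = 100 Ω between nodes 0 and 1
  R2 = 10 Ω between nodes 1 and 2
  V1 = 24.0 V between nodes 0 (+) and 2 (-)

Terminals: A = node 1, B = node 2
Find the Thévenin equivalent first; then I_n = V_th/R_th and R_n = R_th.
Step 1 — V_th is the open-circuit voltage V_A - V_B (nothing connected across the terminals).
Nodal analysis, taking node 2 as the 0 V reference.
Source V1 fixes V_0 = 24 V.
KCL at each unknown node (sum of currents leaving = 0; resistances in Ω):
  Node 1: (V_1 - 24)/100 + (V_1 - 0)/10 = 0
Collecting terms: 0.11 × V_1 = 0.24  =>  V_1 = 2.182 V
V_th = V_1 - V_2 = 2.182 - 0 = 2.182 V
Step 2 — R_th: zero the source — replace V1 by a short circuit (node 2 merges into node 0) — and find the resistance seen between A (node 1) and B (node 0).
Reduce the network between node 1 (A) and node 0 (B) by series/parallel combination:
  Rp1 = R1 ‖ R2 (parallel, both between nodes 0 and 1) = 1/(1/100 + 1/10) = 9.091 Ω
R_th = 9.091 Ω
I_n = V_th/R_th = 2.182/9.091 = 0.24 A, and R_n = R_th = 9.091 Ω

Final answer: I_n = 0.24 A, R_n = 9.091 Ω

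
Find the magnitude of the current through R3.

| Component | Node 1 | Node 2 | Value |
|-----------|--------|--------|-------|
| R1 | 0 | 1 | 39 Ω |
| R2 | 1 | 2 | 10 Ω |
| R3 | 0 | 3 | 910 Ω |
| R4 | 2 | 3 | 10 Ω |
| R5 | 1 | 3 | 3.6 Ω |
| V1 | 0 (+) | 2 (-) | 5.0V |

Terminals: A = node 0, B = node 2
Nodal analysis, taking node 2 as the 0 V reference.
Source V1 fixes V_0 = 5 V.
KCL at each unknown node (sum of currents leaving = 0; resistances in Ω):
  Node 1: (V_1 - 5)/39 + (V_1 - 0)/10 + (V_1 - V_3)/3.6 = 0
  Node 3: (V_3 - 5)/910 + (V_3 - 0)/10 + (V_3 - V_1)/3.6 = 0
Collecting terms (coefficients in siemens):
  0.4034·V_1 - 0.2778·V_3 = 0.1282
  0.3789·V_3 - 0.2778·V_1 = 0.005495
Determinant D = (0.4034)(0.3789) - (-0.2778)(-0.2778) = 0.07569
V_1 = [(0.1282)(0.3789) - (-0.2778)(0.005495)]/D = 0.662 V
V_3 = [(0.4034)(0.005495) - (0.1282)(-0.2778)]/D = 0.4998 V
I_R3 = (V_0 - V_3)/R3 = (5 - 0.4998)/910 = 0.004945 A
|I_R3| = 0.004945 A

Final answer: |I_R3| = 0.004945 A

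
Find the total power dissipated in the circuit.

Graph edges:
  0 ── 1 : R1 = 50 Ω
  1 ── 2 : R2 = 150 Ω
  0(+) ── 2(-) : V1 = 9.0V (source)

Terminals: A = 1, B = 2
Nodal analysis, taking node 2 as the 0 V reference.
Source V1 fixes V_0 = 9 V.
KCL at each unknown node (sum of currents leaving = 0; resistances in Ω):
  Node 1: (V_1 - 9)/50 + (V_1 - 0)/150 = 0
Collecting terms: 0.02667 × V_1 = 0.18  =>  V_1 = 6.75 V
Power in each resistor, P = (ΔV)²/R:
  P_R1 = (9 - 6.75)²/50 = 0.1013 W
  P_R2 = (6.75 - 0)²/150 = 0.3038 W
P_total = P_R1 + P_R2 = 0.405 W

Final answer: 0.405 W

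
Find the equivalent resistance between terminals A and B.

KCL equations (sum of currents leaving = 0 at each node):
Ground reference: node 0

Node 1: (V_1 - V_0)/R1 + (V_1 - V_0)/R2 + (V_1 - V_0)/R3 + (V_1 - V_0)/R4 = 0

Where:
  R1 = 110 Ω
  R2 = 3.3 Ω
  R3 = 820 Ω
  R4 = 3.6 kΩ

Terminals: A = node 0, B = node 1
Reduce the network between node 0 (A) and node 1 (B) by series/parallel combination:
  Rp1 = R1 ‖ R2 ‖ R3 ‖ R4 (parallel, all between nodes 0 and 1) = 1/(1/110 + 1/3.3 + 1/820 + 1/3600) = 3.189 Ω
R_eq = 3.189 Ω

Final answer: 3.189 Ω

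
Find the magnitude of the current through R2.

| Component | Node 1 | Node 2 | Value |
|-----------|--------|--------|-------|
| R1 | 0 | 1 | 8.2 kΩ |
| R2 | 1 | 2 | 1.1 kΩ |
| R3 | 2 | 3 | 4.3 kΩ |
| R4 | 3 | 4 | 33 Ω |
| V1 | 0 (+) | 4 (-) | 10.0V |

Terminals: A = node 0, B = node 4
Nodal analysis, taking node 4 as the 0 V reference.
Source V1 fixes V_0 = 10 V.
KCL at each unknown node (sum of currents leaving = 0; resistances in Ω):
  Node 1: (V_1 - 10)/8200 + (V_1 - V_2)/1100 = 0
  Node 2: (V_2 - V_1)/1100 + (V_2 - V_3)/4300 = 0
  Node 3: (V_3 - V_2)/4300 + (V_3 - 0)/33 = 0
Collecting terms (coefficients in siemens):
  0.001031·V_1 - 0.0009091·V_2 = 0.00122
  0.001142·V_2 - 0.0009091·V_1 - 0.0002326·V_3 = 0
  0.03054·V_3 - 0.0002326·V_2 = 0
Solving these 3 simultaneous equations (Gaussian elimination) gives:
  V_1 = 3.985 V, V_2 = 3.178 V, V_3 = 0.02421 V
I_R2 = (V_1 - V_2)/R2 = (3.985 - 3.178)/1100 = 0.0007335 A
|I_R2| = 0.0007335 A

Final answer: |I_R2| = 0.0007335 A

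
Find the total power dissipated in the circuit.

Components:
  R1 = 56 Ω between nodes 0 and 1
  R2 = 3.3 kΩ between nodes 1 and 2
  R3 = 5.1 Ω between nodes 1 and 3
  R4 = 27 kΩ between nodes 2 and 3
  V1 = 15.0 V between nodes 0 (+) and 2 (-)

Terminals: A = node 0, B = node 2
Nodal analysis, taking node 2 as the 0 V reference.
Source V1 fixes V_0 = 15 V.
KCL at each unknown node (sum of currents leaving = 0; resistances in Ω):
  Node 1: (V_1 - 15)/56 + (V_1 - 0)/3300 + (V_1 - V_3)/5.1 = 0
  Node 3: (V_3 - V_1)/5.1 + (V_3 - 0)/27000 = 0
Collecting terms (coefficients in siemens):
  0.2142·V_1 - 0.1961·V_3 = 0.2679
  0.1961·V_3 - 0.1961·V_1 = 0
Determinant D = (0.2142)(0.1961) - (-0.1961)(-0.1961) = 0.003569
V_1 = [(0.2679)(0.1961) - (-0.1961)(0)]/D = 14.72 V
V_3 = [(0.2142)(0) - (0.2679)(-0.1961)]/D = 14.72 V
Power in each resistor, P = (ΔV)²/R:
  P_R1 = (15 - 14.72)²/56 = 0.001403 W
  P_R2 = (14.72 - 0)²/3300 = 0.06566 W
  P_R3 = (14.72 - 14.72)²/5.1 = 0.000001515 W
  P_R4 = (0 - 14.72)²/27000 = 0.008022 W
P_total = P_R1 + P_R2 + P_R3 + P_R4 = 0.07508 W

Final answer: 0.07508 W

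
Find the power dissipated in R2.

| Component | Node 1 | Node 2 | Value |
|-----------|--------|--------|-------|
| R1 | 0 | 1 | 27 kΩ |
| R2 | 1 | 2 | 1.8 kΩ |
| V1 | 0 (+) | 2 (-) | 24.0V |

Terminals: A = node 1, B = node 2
Nodal analysis, taking node 2 as the 0 V reference.
Source V1 fixes V_0 = 24 V.
KCL at each unknown node (sum of currents leaving = 0; resistances in Ω):
  Node 1: (V_1 - 24)/27000 + (V_1 - 0)/1800 = 0
Collecting terms: 0.0005926 × V_1 = 0.0008889  =>  V_1 = 1.5 V
I_R2 = (V_1 - V_2)/R2 = (1.5 - 0)/1800 = 0.0008333 A
P_R2 = I_R2² × R2 = (0.0008333)² × 1800 = 0.00125 W

Final answer: 0.00125 W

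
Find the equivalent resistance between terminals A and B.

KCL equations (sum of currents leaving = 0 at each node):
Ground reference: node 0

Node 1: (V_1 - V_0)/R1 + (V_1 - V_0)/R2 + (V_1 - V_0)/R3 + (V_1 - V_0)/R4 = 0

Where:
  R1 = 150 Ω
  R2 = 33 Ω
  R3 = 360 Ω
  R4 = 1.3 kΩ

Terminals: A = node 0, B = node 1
Reduce the network between node 0 (A) and node 1 (B) by series/parallel combination:
  Rp1 = R1 ‖ R2 ‖ R3 ‖ R4 (parallel, all between nodes 0 and 1) = 1/(1/150 + 1/33 + 1/360 + 1/1300) = 24.68 Ω
R_eq = 24.68 Ω

Final answer: 24.68 Ω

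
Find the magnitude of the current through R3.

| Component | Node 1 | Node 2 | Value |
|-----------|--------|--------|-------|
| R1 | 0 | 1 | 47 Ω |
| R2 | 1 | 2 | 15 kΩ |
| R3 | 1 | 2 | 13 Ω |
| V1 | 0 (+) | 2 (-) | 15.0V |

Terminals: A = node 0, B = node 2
Nodal analysis, taking node 2 as the 0 V reference.
Source V1 fixes V_0 = 15 V.
KCL at each unknown node (sum of currents leaving = 0; resistances in Ω):
  Node 1: (V_1 - 15)/47 + (V_1 - 0)/15000 + (V_1 - 0)/13 = 0
Collecting terms: 0.09827 × V_1 = 0.3191  =>  V_1 = 3.248 V
I_R3 = (V_1 - V_2)/R3 = (3.248 - 0)/13 = 0.2498 A
|I_R3| = 0.2498 A

Final answer: |I_R3| = 0.2498 A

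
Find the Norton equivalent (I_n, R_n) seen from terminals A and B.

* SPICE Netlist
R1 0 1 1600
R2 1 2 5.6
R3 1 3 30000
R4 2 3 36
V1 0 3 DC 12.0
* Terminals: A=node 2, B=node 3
Find the Thévenin equivalent first; then I_n = V_th/R_th and R_n = R_th.
Step 1 — V_th is the open-circuit voltage V_A - V_B (nothing connected across the terminals).
Nodal analysis, taking node 3 as the 0 V reference.
Source V1 fixes V_0 = 12 V.
KCL at each unknown node (sum of currents leaving = 0; resistances in Ω):
  Node 1: (V_1 - 12)/1600 + (V_1 - V_2)/5.6 + (V_1 - 0)/30000 = 0
  Node 2: (V_2 - V_1)/5.6 + (V_2 - 0)/36 = 0
Collecting terms (coefficients in siemens):
  0.1792·V_1 - 0.1786·V_2 = 0.0075
  0.2063·V_2 - 0.1786·V_1 = 0
Determinant D = (0.1792)(0.2063) - (-0.1786)(-0.1786) = 0.005096
V_1 = [(0.0075)(0.2063) - (-0.1786)(0)]/D = 0.3037 V
V_2 = [(0.1792)(0) - (0.0075)(-0.1786)]/D = 0.2628 V
V_th = V_2 - V_3 = 0.2628 - 0 = 0.2628 V
Step 2 — R_th: zero the source — replace V1 by a short circuit (node 3 merges into node 0) — and find the resistance seen between A (node 2) and B (node 0).
Reduce the network between node 2 (A) and node 0 (B) by series/parallel combination:
  Rp1 = R1 ‖ R3 (parallel, both between nodes 0 and 1) = 1/(1/1600 + 1/30000) = 1519 Ω
  Rs1 = R2 + Rp1 (series, joined only at node 1) = 5.6 + 1519 = 1525 Ω
  Rp2 = R4 ‖ Rs1 (parallel, both between nodes 0 and 2) = 1/(1/36 + 1/1525) = 35.17 Ω
R_th = 35.17 Ω
I_n = V_th/R_th = 0.2628/35.17 = 0.007472 A, and R_n = R_th = 35.17 Ω

Final answer: I_n = 0.007472 A, R_n = 35.17 Ω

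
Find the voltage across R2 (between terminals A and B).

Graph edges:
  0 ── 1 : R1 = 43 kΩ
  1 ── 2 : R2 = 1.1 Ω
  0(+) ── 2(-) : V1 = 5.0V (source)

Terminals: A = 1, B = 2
R1 and R2 are in series across V1 (node 0 → node 1 → node 2), and the output A–B is taken across R2, so this is a voltage divider.
Series current: I = V1/(R1 + R2) = 5/(43000 + 1.1) = 5/43000 = 0.0001163 A
V_R2 = I × R2 = V1 × R2/(R1 + R2) = 5 × 1.1/43000 = 0.0001279 V

Final answer: 0.0001279 V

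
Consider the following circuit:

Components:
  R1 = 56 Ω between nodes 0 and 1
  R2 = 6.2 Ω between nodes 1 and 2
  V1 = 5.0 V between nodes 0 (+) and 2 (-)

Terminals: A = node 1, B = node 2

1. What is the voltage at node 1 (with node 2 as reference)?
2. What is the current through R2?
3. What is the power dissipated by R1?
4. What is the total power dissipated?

Nodal analysis, taking node 2 as the 0 V reference.
Source V1 fixes V_0 = 5 V.
KCL at each unknown node (sum of currents leaving = 0; resistances in Ω):
  Node 1: (V_1 - 5)/56 + (V_1 - 0)/6.2 = 0
Collecting terms: 0.1791 × V_1 = 0.08929  =>  V_1 = 0.4984 V
Part 1:
  Read off the nodal solution: V_1 = 0.4984 V
Part 2:
  I_R2 = (V_1 - V_2)/R2 = (0.4984 - 0)/6.2 = 0.08039 A
  Magnitude: I_R2 = 0.08039 A
Part 3:
  I_R1 = (V_0 - V_1)/R1 = (5 - 0.4984)/56 = 0.08039 A
  P_R1 = I_R1² × R1 = (0.08039)² × 56 = 0.3619 W
Part 4:
  Power in each resistor, P = (ΔV)²/R:
    P_R1 = (5 - 0.4984)²/56 = 0.3619 W
    P_R2 = (0.4984 - 0)²/6.2 = 0.04006 W
  P_total = P_R1 + P_R2 = 0.4019 W

Final answers:
1. V_1 = 0.4984 V
2. I_R2 = 0.08039 A
3. P_R1 = 0.3619 W
4. P_total = 0.4019 W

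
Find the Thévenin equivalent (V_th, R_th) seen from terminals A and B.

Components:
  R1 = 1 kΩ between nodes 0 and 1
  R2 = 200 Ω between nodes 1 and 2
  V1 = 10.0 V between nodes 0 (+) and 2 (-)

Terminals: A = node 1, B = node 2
Step 1 — V_th is the open-circuit voltage V_A - V_B (nothing connected across the terminals).
Nodal analysis, taking node 2 as the 0 V reference.
Source V1 fixes V_0 = 10 V.
KCL at each unknown node (sum of currents leaving = 0; resistances in Ω):
  Node 1: (V_1 - 10)/1000 + (V_1 - 0)/200 = 0
Collecting terms: 0.006 × V_1 = 0.01  =>  V_1 = 1.667 V
V_th = V_1 - V_2 = 1.667 - 0 = 1.667 V
Step 2 — R_th: zero the source — replace V1 by a short circuit (node 2 merges into node 0) — and find the resistance seen between A (node 1) and B (node 0).
Reduce the network between node 1 (A) and node 0 (B) by series/parallel combination:
  Rp1 = R1 ‖ R2 (parallel, both between nodes 0 and 1) = 1/(1/1000 + 1/200) = 166.7 Ω
R_th = 166.7 Ω

Final answer: V_th = 1.667 V, R_th = 166.7 Ω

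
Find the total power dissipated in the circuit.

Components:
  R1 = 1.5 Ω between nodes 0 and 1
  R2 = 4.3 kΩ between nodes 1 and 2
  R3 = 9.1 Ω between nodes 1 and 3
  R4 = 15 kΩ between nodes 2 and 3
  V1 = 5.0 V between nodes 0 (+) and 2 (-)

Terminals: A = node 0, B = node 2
Nodal analysis, taking node 2 as the 0 V reference.
Source V1 fixes V_0 = 5 V.
KCL at each unknown node (sum of currents leaving = 0; resistances in Ω):
  Node 1: (V_1 - 5)/1.5 + (V_1 - 0)/4300 + (V_1 - V_3)/9.1 = 0
  Node 3: (V_3 - V_1)/9.1 + (V_3 - 0)/15000 = 0
Collecting terms (coefficients in siemens):
  0.7768·V_1 - 0.1099·V_3 = 3.333
  0.11·V_3 - 0.1099·V_1 = 0
Determinant D = (0.7768)(0.11) - (-0.1099)(-0.1099) = 0.07334
V_1 = [(3.333)(0.11) - (-0.1099)(0)]/D = 4.998 V
V_3 = [(0.7768)(0) - (3.333)(-0.1099)]/D = 4.995 V
Power in each resistor, P = (ΔV)²/R:
  P_R1 = (5 - 4.998)²/1.5 = 0.000003354 W
  P_R2 = (4.998 - 0)²/4300 = 0.005809 W
  P_R3 = (4.998 - 4.995)²/9.1 = 0.000001009 W
  P_R4 = (0 - 4.995)²/15000 = 0.001663 W
P_total = P_R1 + P_R2 + P_R3 + P_R4 = 0.007476 W

Final answer: 0.007476 W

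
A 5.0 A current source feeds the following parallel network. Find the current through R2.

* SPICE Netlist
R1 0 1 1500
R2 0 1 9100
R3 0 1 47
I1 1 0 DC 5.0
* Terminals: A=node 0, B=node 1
All resistors sit directly between nodes 0 and 1, so they are in parallel and share one voltage V; the full source current 5 A splits among them.
1/R_par = 1/1500 + 1/9100 + 1/47 = 0.02205 S  =>  R_par = 45.34 Ω
V = I × R_par = 5 × 45.34 = 226.7 V
I_R2 = V/R2 = 226.7/9100 = 0.02491 A

Final answer: 0.02491 A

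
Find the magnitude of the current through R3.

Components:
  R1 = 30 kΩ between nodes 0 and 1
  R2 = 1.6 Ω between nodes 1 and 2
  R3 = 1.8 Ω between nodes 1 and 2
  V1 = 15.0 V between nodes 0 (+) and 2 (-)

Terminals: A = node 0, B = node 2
Nodal analysis, taking node 2 as the 0 V reference.
Source V1 fixes V_0 = 15 V.
KCL at each unknown node (sum of currents leaving = 0; resistances in Ω):
  Node 1: (V_1 - 15)/30000 + (V_1 - 0)/1.6 + (V_1 - 0)/1.8 = 0
Collecting terms: 1.181 × V_1 = 0.0005  =>  V_1 = 0.0004235 V
I_R3 = (V_1 - V_2)/R3 = (0.0004235 - 0)/1.8 = 0.0002353 A
|I_R3| = 0.0002353 A

Final answer: |I_R3| = 0.0002353 A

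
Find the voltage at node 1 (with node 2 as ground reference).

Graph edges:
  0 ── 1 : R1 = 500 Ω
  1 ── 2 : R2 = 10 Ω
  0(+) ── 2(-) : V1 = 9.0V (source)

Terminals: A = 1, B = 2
Nodal analysis, taking node 2 as the 0 V reference.
Source V1 fixes V_0 = 9 V.
KCL at each unknown node (sum of currents leaving = 0; resistances in Ω):
  Node 1: (V_1 - 9)/500 + (V_1 - 0)/10 = 0
Collecting terms: 0.102 × V_1 = 0.018  =>  V_1 = 0.1765 V
The requested potential is V_1 = 0.1765 V.

Final answer: V_1 = 0.1765 V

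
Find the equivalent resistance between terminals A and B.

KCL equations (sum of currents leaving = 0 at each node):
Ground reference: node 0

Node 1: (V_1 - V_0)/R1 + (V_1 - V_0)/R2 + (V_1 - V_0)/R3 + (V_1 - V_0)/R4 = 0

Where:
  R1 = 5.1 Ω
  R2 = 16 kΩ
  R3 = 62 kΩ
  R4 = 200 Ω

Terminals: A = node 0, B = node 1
Reduce the network between node 0 (A) and node 1 (B) by series/parallel combination:
  Rp1 = R1 ‖ R2 ‖ R3 ‖ R4 (parallel, all between nodes 0 and 1) = 1/(1/5.1 + 1/16000 + 1/62000 + 1/200) = 4.971 Ω
R_eq = 4.971 Ω

Final answer: 4.971 Ω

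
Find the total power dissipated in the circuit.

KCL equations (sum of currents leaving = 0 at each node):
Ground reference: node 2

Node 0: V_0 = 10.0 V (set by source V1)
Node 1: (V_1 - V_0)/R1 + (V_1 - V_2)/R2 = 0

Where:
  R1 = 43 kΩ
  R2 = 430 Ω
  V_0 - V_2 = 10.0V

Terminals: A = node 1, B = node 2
Nodal analysis, taking node 2 as the 0 V reference.
Source V1 fixes V_0 = 10 V.
KCL at each unknown node (sum of currents leaving = 0; resistances in Ω):
  Node 1: (V_1 - 10)/43000 + (V_1 - 0)/430 = 0
Collecting terms: 0.002349 × V_1 = 0.0002326  =>  V_1 = 0.09901 V
Power in each resistor, P = (ΔV)²/R:
  P_R1 = (10 - 0.09901)²/43000 = 0.00228 W
  P_R2 = (0.09901 - 0)²/430 = 0.0000228 W
P_total = P_R1 + P_R2 = 0.002303 W

Final answer: 0.002303 W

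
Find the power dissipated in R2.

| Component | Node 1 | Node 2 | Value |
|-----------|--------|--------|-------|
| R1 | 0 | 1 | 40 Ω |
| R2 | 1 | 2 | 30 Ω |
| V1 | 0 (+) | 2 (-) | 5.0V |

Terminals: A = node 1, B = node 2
Nodal analysis, taking node 2 as the 0 V reference.
Source V1 fixes V_0 = 5 V.
KCL at each unknown node (sum of currents leaving = 0; resistances in Ω):
  Node 1: (V_1 - 5)/40 + (V_1 - 0)/30 = 0
Collecting terms: 0.05833 × V_1 = 0.125  =>  V_1 = 2.143 V
I_R2 = (V_1 - V_2)/R2 = (2.143 - 0)/30 = 0.07143 A
P_R2 = I_R2² × R2 = (0.07143)² × 30 = 0.1531 W

Final answer: 0.1531 W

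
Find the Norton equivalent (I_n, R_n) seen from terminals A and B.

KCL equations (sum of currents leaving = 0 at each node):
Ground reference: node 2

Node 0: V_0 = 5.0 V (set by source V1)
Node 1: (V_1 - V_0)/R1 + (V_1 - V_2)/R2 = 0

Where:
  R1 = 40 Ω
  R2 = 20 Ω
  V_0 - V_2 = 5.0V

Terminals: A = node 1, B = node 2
Find the Thévenin equivalent first; then I_n = V_th/R_th and R_n = R_th.
Step 1 — V_th is the open-circuit voltage V_A - V_B (nothing connected across the terminals).
Nodal analysis, taking node 2 as the 0 V reference.
Source V1 fixes V_0 = 5 V.
KCL at each unknown node (sum of currents leaving = 0; resistances in Ω):
  Node 1: (V_1 - 5)/40 + (V_1 - 0)/20 = 0
Collecting terms: 0.075 × V_1 = 0.125  =>  V_1 = 1.667 V
V_th = V_1 - V_2 = 1.667 - 0 = 1.667 V
Step 2 — R_th: zero the source — replace V1 by a short circuit (node 2 merges into node 0) — and find the resistance seen between A (node 1) and B (node 0).
Reduce the network between node 1 (A) and node 0 (B) by series/parallel combination:
  Rp1 = R1 ‖ R2 (parallel, both between nodes 0 and 1) = 1/(1/40 + 1/20) = 13.33 Ω
R_th = 13.33 Ω
I_n = V_th/R_th = 1.667/13.33 = 0.125 A, and R_n = R_th = 13.33 Ω

Final answer: I_n = 0.125 A, R_n = 13.33 Ω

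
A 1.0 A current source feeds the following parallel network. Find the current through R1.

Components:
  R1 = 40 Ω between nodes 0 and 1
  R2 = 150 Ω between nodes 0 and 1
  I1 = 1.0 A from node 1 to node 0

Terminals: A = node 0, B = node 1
All resistors sit directly between nodes 0 and 1, so they are in parallel and share one voltage V; the full source current 1 A splits among them.
1/R_par = 1/40 + 1/150 = 0.03167 S  =>  R_par = 31.58 Ω
V = I × R_par = 1 × 31.58 = 31.58 V
I_R1 = V/R1 = 31.58/40 = 0.7895 A

Final answer: 0.7895 A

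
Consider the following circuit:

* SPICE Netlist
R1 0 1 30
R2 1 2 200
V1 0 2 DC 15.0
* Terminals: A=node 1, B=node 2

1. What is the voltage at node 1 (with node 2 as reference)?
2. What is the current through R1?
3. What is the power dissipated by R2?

Nodal analysis, taking node 2 as the 0 V reference.
Source V1 fixes V_0 = 15 V.
KCL at each unknown node (sum of currents leaving = 0; resistances in Ω):
  Node 1: (V_1 - 15)/30 + (V_1 - 0)/200 = 0
Collecting terms: 0.03833 × V_1 = 0.5  =>  V_1 = 13.04 V
Part 1:
  Read off the nodal solution: V_1 = 13.04 V
Part 2:
  I_R1 = (V_0 - V_1)/R1 = (15 - 13.04)/30 = 0.06522 A
  Magnitude: I_R1 = 0.06522 A
Part 3:
  I_R2 = (V_1 - V_2)/R2 = (13.04 - 0)/200 = 0.06522 A
  P_R2 = I_R2² × R2 = (0.06522)² × 200 = 0.8507 W

Final answers:
1. V_1 = 13.04 V
2. I_R1 = 0.06522 A
3. P_R2 = 0.8507 W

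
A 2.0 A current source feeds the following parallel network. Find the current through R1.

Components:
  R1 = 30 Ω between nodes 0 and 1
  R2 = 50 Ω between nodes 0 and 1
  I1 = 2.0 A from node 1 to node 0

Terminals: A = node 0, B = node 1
All resistors sit directly between nodes 0 and 1, so they are in parallel and share one voltage V; the full source current 2 A splits among them.
1/R_par = 1/30 + 1/50 = 0.05333 S  =>  R_par = 18.75 Ω
V = I × R_par = 2 × 18.75 = 37.5 V
I_R1 = V/R1 = 37.5/30 = 1.25 A

Final answer: 1.25 A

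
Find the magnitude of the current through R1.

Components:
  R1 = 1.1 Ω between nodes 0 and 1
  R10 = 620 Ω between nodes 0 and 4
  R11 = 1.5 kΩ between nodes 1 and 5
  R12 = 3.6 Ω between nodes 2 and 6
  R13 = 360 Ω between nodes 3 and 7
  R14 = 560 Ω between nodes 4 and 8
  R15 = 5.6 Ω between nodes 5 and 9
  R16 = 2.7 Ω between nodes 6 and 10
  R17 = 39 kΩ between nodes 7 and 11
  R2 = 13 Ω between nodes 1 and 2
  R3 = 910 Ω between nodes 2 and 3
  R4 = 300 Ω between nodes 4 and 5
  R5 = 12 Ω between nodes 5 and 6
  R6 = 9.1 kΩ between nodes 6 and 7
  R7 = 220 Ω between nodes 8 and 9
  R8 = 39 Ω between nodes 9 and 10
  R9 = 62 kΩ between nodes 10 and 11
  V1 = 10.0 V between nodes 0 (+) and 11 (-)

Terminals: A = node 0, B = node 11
Nodal analysis, taking node 11 as the 0 V reference.
Source V1 fixes V_0 = 10 V.
KCL at each unknown node (sum of currents leaving = 0; resistances in Ω):
  Node 1: (V_1 - 10)/1.1 + (V_1 - V_2)/13 + (V_1 - V_5)/1500 = 0
  Node 2: (V_2 - V_1)/13 + (V_2 - V_3)/910 + (V_2 - V_6)/3.6 = 0
  Node 3: (V_3 - V_2)/910 + (V_3 - V_7)/360 = 0
  Node 4: (V_4 - V_5)/300 + (V_4 - 10)/620 + (V_4 - V_8)/560 = 0
  Node 5: (V_5 - V_4)/300 + (V_5 - V_6)/12 + (V_5 - V_1)/1500 + (V_5 - V_9)/5.6 = 0
  Node 6: (V_6 - V_5)/12 + (V_6 - V_7)/9100 + (V_6 - V_2)/3.6 + (V_6 - V_10)/2.7 = 0
  Node 7: (V_7 - V_6)/9100 + (V_7 - V_3)/360 + (V_7 - 0)/39000 = 0
  Node 8: (V_8 - V_9)/220 + (V_8 - V_4)/560 = 0
  Node 9: (V_9 - V_8)/220 + (V_9 - V_10)/39 + (V_9 - V_5)/5.6 = 0
  Node 10: (V_10 - V_9)/39 + (V_10 - 0)/62000 + (V_10 - V_6)/2.7 = 0
Collecting terms (coefficients in siemens):
  0.9867·V_1 - 0.07692·V_2 - 0.0006667·V_5 = 9.091
  0.3558·V_2 - 0.07692·V_1 - 0.001099·V_3 - 0.2778·V_6 = 0
  0.003877·V_3 - 0.001099·V_2 - 0.002778·V_7 = 0
  0.006732·V_4 - 0.003333·V_5 - 0.001786·V_8 = 0.01613
  0.2659·V_5 - 0.0006667·V_1 - 0.003333·V_4 - 0.08333·V_6 - 0.1786·V_9 = 0
  0.7316·V_6 - 0.2778·V_2 - 0.08333·V_5 - 0.0001099·V_7 - 0.3704·V_10 = 0
  0.002913·V_7 - 0.002778·V_3 - 0.0001099·V_6 = 0
  0.006331·V_8 - 0.001786·V_4 - 0.004545·V_9 = 0
  0.2088·V_9 - 0.1786·V_5 - 0.004545·V_8 - 0.02564·V_10 = 0
  0.396·V_10 - 0.3704·V_6 - 0.02564·V_9 = 0
Solving these 10 simultaneous equations (Gaussian elimination) gives:
  V_1 = 10 V, V_2 = 9.994 V, V_3 = 9.795 V, V_4 = 9.995 V
  V_5 = 9.994 V, V_6 = 9.994 V, V_7 = 9.717 V, V_8 = 9.994 V
  V_9 = 9.994 V, V_10 = 9.993 V
I_R1 = (V_0 - V_1)/R1 = (10 - 10)/1.1 = 0.0004028 A
|I_R1| = 0.0004028 A

Final answer: |I_R1| = 0.0004028 A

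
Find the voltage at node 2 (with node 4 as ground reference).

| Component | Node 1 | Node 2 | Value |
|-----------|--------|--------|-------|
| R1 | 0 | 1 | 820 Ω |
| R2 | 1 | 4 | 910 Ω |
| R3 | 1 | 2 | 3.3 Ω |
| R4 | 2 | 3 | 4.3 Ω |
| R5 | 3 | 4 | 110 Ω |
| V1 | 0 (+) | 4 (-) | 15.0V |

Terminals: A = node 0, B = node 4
Nodal analysis, taking node 4 as the 0 V reference.
Source V1 fixes V_0 = 15 V.
KCL at each unknown node (sum of currents leaving = 0; resistances in Ω):
  Node 1: (V_1 - 15)/820 + (V_1 - 0)/910 + (V_1 - V_2)/3.3 = 0
  Node 2: (V_2 - V_1)/3.3 + (V_2 - V_3)/4.3 = 0
  Node 3: (V_3 - V_2)/4.3 + (V_3 - 0)/110 = 0
Collecting terms (coefficients in siemens):
  0.3053·V_1 - 0.303·V_2 = 0.01829
  0.5356·V_2 - 0.303·V_1 - 0.2326·V_3 = 0
  0.2416·V_3 - 0.2326·V_2 = 0
Solving these 3 simultaneous equations (Gaussian elimination) gives:
  V_1 = 1.69 V, V_2 = 1.643 V, V_3 = 1.581 V
The requested potential is V_2 = 1.643 V.

Final answer: V_2 = 1.643 V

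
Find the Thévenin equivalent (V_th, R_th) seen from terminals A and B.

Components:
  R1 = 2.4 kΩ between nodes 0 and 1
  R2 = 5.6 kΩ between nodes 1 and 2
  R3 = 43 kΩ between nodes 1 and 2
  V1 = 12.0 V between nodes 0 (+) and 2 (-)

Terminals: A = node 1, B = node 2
Step 1 — V_th is the open-circuit voltage V_A - V_B (nothing connected across the terminals).
Nodal analysis, taking node 2 as the 0 V reference.
Source V1 fixes V_0 = 12 V.
KCL at each unknown node (sum of currents leaving = 0; resistances in Ω):
  Node 1: (V_1 - 12)/2400 + (V_1 - 0)/5600 + (V_1 - 0)/43000 = 0
Collecting terms: 0.0006185 × V_1 = 0.005  =>  V_1 = 8.084 V
V_th = V_1 - V_2 = 8.084 - 0 = 8.084 V
Step 2 — R_th: zero the source — replace V1 by a short circuit (node 2 merges into node 0) — and find the resistance seen between A (node 1) and B (node 0).
Reduce the network between node 1 (A) and node 0 (B) by series/parallel combination:
  Rp1 = R1 ‖ R2 ‖ R3 (parallel, all between nodes 0 and 1) = 1/(1/2400 + 1/5600 + 1/43000) = 1617 Ω
R_th = 1.617 kΩ

Final answer: V_th = 8.084 V, R_th = 1.617 kΩ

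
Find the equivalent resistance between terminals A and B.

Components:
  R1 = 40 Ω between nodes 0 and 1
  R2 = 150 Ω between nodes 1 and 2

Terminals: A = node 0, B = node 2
Reduce the network between node 0 (A) and node 2 (B) by series/parallel combination:
  Rs1 = R1 + R2 (series, joined only at node 1) = 40 + 150 = 190 Ω
R_eq = 190 Ω

Final answer: 190 Ω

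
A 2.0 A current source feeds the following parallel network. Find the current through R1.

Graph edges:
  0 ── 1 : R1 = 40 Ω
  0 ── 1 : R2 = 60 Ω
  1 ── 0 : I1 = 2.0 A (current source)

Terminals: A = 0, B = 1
All resistors sit directly between nodes 0 and 1, so they are in parallel and share one voltage V; the full source current 2 A splits among them.
1/R_par = 1/40 + 1/60 = 0.04167 S  =>  R_par = 24 Ω
V = I × R_par = 2 × 24 = 48 V
I_R1 = V/R1 = 48/40 = 1.2 A

Final answer: 1.2 A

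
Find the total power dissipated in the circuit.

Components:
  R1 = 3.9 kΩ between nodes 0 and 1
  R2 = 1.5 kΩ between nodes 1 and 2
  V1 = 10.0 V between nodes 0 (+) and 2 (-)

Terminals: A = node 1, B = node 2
Nodal analysis, taking node 2 as the 0 V reference.
Source V1 fixes V_0 = 10 V.
KCL at each unknown node (sum of currents leaving = 0; resistances in Ω):
  Node 1: (V_1 - 10)/3900 + (V_1 - 0)/1500 = 0
Collecting terms: 0.0009231 × V_1 = 0.002564  =>  V_1 = 2.778 V
Power in each resistor, P = (ΔV)²/R:
  P_R1 = (10 - 2.778)²/3900 = 0.01337 W
  P_R2 = (2.778 - 0)²/1500 = 0.005144 W
P_total = P_R1 + P_R2 = 0.01852 W

Final answer: 0.01852 W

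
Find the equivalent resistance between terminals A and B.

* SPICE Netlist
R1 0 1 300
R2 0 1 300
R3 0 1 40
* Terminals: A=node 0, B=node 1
Reduce the network between node 0 (A) and node 1 (B) by series/parallel combination:
  Rp1 = R1 ‖ R2 ‖ R3 (parallel, all between nodes 0 and 1) = 1/(1/300 + 1/300 + 1/40) = 31.58 Ω
R_eq = 31.58 Ω

Final answer: 31.58 Ω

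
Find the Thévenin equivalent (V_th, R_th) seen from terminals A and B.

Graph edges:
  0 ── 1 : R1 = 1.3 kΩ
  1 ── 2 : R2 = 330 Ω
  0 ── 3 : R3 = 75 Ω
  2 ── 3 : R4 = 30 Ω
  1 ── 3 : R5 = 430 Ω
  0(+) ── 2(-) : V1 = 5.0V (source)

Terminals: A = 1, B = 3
Step 1 — V_th is the open-circuit voltage V_A - V_B (nothing connected across the terminals).
Nodal analysis, taking node 2 as the 0 V reference.
Source V1 fixes V_0 = 5 V.
KCL at each unknown node (sum of currents leaving = 0; resistances in Ω):
  Node 1: (V_1 - 5)/1300 + (V_1 - 0)/330 + (V_1 - V_3)/430 = 0
  Node 3: (V_3 - 5)/75 + (V_3 - 0)/30 + (V_3 - V_1)/430 = 0
Collecting terms (coefficients in siemens):
  0.006125·V_1 - 0.002326·V_3 = 0.003846
  0.04899·V_3 - 0.002326·V_1 = 0.06667
Determinant D = (0.006125)(0.04899) - (-0.002326)(-0.002326) = 0.0002947
V_1 = [(0.003846)(0.04899) - (-0.002326)(0.06667)]/D = 1.166 V
V_3 = [(0.006125)(0.06667) - (0.003846)(-0.002326)]/D = 1.416 V
V_th = V_1 - V_3 = 1.166 - 1.416 = -0.2505 V
Step 2 — R_th: zero the source — replace V1 by a short circuit (node 2 merges into node 0) — and find the resistance seen between A (node 1) and B (node 3).
Reduce the network between node 1 (A) and node 3 (B) by series/parallel combination:
  Rp1 = R1 ‖ R2 (parallel, both between nodes 0 and 1) = 1/(1/1300 + 1/330) = 263.2 Ω
  Rp2 = R3 ‖ R4 (parallel, both between nodes 0 and 3) = 1/(1/75 + 1/30) = 21.43 Ω
  Rs1 = Rp1 + Rp2 (series, joined only at node 0) = 263.2 + 21.43 = 284.6 Ω
  Rp3 = R5 ‖ Rs1 (parallel, both between nodes 1 and 3) = 1/(1/430 + 1/284.6) = 171.3 Ω
R_th = 171.3 Ω

Final answer: V_th = -0.2505 V, R_th = 171.3 Ω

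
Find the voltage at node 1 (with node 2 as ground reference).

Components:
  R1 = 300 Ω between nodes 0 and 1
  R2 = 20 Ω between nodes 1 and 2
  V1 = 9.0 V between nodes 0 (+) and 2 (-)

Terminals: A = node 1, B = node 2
Nodal analysis, taking node 2 as the 0 V reference.
Source V1 fixes V_0 = 9 V.
KCL at each unknown node (sum of currents leaving = 0; resistances in Ω):
  Node 1: (V_1 - 9)/300 + (V_1 - 0)/20 = 0
Collecting terms: 0.05333 × V_1 = 0.03  =>  V_1 = 0.5625 V
The requested potential is V_1 = 0.5625 V.

Final answer: V_1 = 0.5625 V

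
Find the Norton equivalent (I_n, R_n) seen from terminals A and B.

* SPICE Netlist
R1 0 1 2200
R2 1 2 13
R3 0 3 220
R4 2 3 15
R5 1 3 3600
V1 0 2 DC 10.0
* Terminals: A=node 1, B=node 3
Find the Thévenin equivalent first; then I_n = V_th/R_th and R_n = R_th.
Step 1 — V_th is the open-circuit voltage V_A - V_B (nothing connected across the terminals).
Nodal analysis, taking node 2 as the 0 V reference.
Source V1 fixes V_0 = 10 V.
KCL at each unknown node (sum of currents leaving = 0; resistances in Ω):
  Node 1: (V_1 - 10)/2200 + (V_1 - 0)/13 + (V_1 - V_3)/3600 = 0
  Node 3: (V_3 - 10)/220 + (V_3 - 0)/15 + (V_3 - V_1)/3600 = 0
Collecting terms (coefficients in siemens):
  0.07766·V_1 - 0.0002778·V_3 = 0.004545
  0.07149·V_3 - 0.0002778·V_1 = 0.04545
Determinant D = (0.07766)(0.07149) - (-0.0002778)(-0.0002778) = 0.005551
V_1 = [(0.004545)(0.07149) - (-0.0002778)(0.04545)]/D = 0.06081 V
V_3 = [(0.07766)(0.04545) - (0.004545)(-0.0002778)]/D = 0.6361 V
V_th = V_1 - V_3 = 0.06081 - 0.6361 = -0.5752 V
Step 2 — R_th: zero the source — replace V1 by a short circuit (node 2 merges into node 0) — and find the resistance seen between A (node 1) and B (node 3).
Reduce the network between node 1 (A) and node 3 (B) by series/parallel combination:
  Rp1 = R1 ‖ R2 (parallel, both between nodes 0 and 1) = 1/(1/2200 + 1/13) = 12.92 Ω
  Rp2 = R3 ‖ R4 (parallel, both between nodes 0 and 3) = 1/(1/220 + 1/15) = 14.04 Ω
  Rs1 = Rp1 + Rp2 (series, joined only at node 0) = 12.92 + 14.04 = 26.97 Ω
  Rp3 = R5 ‖ Rs1 (parallel, both between nodes 1 and 3) = 1/(1/3600 + 1/26.97) = 26.77 Ω
R_th = 26.77 Ω
I_n = V_th/R_th = -0.5752/26.77 = -0.02149 A, and R_n = R_th = 26.77 Ω

Final answer: I_n = -0.02149 A, R_n = 26.77 Ω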